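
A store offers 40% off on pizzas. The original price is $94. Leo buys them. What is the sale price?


Calculate the discount amount:
40% of $94 = $37.60
Subtract from original:
$94 - $37.60 = $56.40

$56.40


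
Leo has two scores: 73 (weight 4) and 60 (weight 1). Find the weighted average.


Weighted sum:
4 x 73 + 1 x 60 = 352
Total weight:
4 + 1 = 5
Weighted average:
352 / 5 = 70.4

70.4


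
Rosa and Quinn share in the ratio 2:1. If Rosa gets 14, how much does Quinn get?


Find the multiplier:
14 / 2 = 7
Apply to Quinn's share:
1 x 7 = 7

7


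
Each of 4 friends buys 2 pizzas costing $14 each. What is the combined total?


Cost per person:
2 x $14 = $28
Group total:
4 x $28 = $112

$112


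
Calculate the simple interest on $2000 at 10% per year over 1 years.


Use the formula I = P x R x T / 100
P x R x T = 2000 x 10 x 1 = 20000
I = 20000 / 100 = $200

$200


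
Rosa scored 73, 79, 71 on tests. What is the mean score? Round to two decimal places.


Add the scores:
73 + 79 + 71 = 223
Divide by the number of tests:
223 / 3 = 74.3333... ≈ 74.33

74.33


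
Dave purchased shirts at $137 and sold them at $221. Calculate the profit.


Selling price = $221
Cost price = $137
Profit = selling price - cost price:
Profit = $221 - $137 = $84

$84


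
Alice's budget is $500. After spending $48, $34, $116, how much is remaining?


Add up expenses:
$48 + $34 + $116 = $198
Subtract from budget:
$500 - $198 = $302

$302


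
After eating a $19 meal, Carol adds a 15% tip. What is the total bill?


Calculate the tip:
15% of $19 = $2.85
Add tip to meal cost:
$19 + $2.85 = $21.85

$21.85


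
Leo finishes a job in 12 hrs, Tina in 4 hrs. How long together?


Leo's rate: 1/12 of the job per hour
Tina's rate: 1/4 of the job per hour
Combined rate: 1/12 + 1/4 = 1/3 per hour
Time = 1 / (1/3) = 3 hours

3 hours


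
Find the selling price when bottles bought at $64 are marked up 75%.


Calculate the markup amount:
75% of $64 = $48
Add to cost:
$64 + $48 = $112

$112


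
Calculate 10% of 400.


Convert percentage to decimal:
10% = 0.1
Multiply:
400 x 0.1 = 40

40


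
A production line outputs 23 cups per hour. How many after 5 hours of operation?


Production rate: 23 cups per hour
Time: 5 hours
Total: 23 x 5 = 115 cups

115 cups


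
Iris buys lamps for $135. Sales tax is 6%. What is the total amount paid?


Calculate the tax:
6% of $135 = $8.10
Add tax to price:
$135 + $8.10 = $143.10

$143.10


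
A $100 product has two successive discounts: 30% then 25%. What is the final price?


First discount:
30% of $100 = $30
Price after first discount:
$100 - $30 = $70
Second discount:
25% of $70 = $17.50
Final price:
$70 - $17.50 = $52.50

$52.50


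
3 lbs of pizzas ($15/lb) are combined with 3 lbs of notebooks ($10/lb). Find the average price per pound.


Cost of pizzas:
3 x $15 = $45
Cost of notebooks:
3 x $10 = $30
Total cost: $45 + $30 = $75
Total weight: 6 lbs
Average: $75 / 6 = $12.50/lb

$12.50/lb


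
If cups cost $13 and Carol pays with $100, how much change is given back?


Start with the amount paid:
$100
Subtract the price:
$100 - $13 = $87

$87


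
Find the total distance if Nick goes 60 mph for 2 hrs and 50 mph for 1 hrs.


Leg 1 distance:
60 x 2 = 120 miles
Leg 2 distance:
50 x 1 = 50 miles
Total distance:
120 + 50 = 170 miles

170 miles


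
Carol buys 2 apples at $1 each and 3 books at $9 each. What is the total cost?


Cost of apples:
2 x $1 = $2
Cost of books:
3 x $9 = $27
Add both:
$2 + $27 = $29

$29


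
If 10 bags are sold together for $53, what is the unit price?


Total cost: $53
Number of items: 10
Unit price: $53 / 10 = $5.30

$5.30


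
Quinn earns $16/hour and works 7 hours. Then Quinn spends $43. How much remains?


Calculate earnings:
7 x $16 = $112
Subtract spending:
$112 - $43 = $69

$69


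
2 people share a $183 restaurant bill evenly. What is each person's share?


Total bill: $183
Number of people: 2
Each pays: $183 / 2 = $91.50

$91.50


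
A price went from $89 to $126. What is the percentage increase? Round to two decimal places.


Find the absolute change:
|126 - 89| = 37
Divide by original and multiply by 100:
37 / 89 x 100 = 41.5730...% ≈ 41.57%

41.57%


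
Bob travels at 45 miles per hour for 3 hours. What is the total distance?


Use the formula: distance = speed x time
Speed = 45 mph, Time = 3 hours
45 x 3 = 135 miles

135 miles


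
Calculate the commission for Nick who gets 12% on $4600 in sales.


Convert rate to decimal:
12% = 0.12
Multiply by sales:
$4600 x 0.12 = $552

$552


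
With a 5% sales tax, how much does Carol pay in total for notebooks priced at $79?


Calculate the tax:
5% of $79 = $3.95
Add tax to price:
$79 + $3.95 = $82.95

$82.95


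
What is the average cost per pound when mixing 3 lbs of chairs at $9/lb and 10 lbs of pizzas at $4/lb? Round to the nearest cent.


Cost of chairs:
3 x $9 = $27
Cost of pizzas:
10 x $4 = $40
Total cost: $27 + $40 = $67
Total weight: 13 lbs
Average: $67 / 13 = $5.1538... ≈ $5.15/lb

$5.15/lb


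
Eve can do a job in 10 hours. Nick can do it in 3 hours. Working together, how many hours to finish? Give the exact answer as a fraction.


Eve's rate: 1/10 of the job per hour
Nick's rate: 1/3 of the job per hour
Combined rate: 1/10 + 1/3 = 13/30 per hour
Time = 1 / (13/30) = 30/13 hours (≈ 2.31 hours)

30/13 hours


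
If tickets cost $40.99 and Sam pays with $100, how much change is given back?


Start with the amount paid:
$100
Subtract the price:
$100 - $40.99 = $59.01

$59.01


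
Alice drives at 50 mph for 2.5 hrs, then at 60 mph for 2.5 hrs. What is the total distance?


Leg 1 distance:
50 x 2.5 = 125 miles
Leg 2 distance:
60 x 2.5 = 150 miles
Total distance:
125 + 150 = 275 miles

275 miles


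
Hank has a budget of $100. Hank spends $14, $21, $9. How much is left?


Add up expenses:
$14 + $21 + $9 = $44
Subtract from budget:
$100 - $44 = $56

$56


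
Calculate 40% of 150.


Convert percentage to decimal:
40% = 0.4
Multiply:
150 x 0.4 = 60

60


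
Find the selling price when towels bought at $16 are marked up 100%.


Calculate the markup amount:
100% of $16 = $16
Add to cost:
$16 + $16 = $32

$32


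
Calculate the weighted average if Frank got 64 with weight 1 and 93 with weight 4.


Weighted sum:
1 x 64 + 4 x 93 = 436
Total weight:
1 + 4 = 5
Weighted average:
436 / 5 = 87.2

87.2


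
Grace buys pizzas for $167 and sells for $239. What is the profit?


Selling price = $239
Cost price = $167
Profit = selling price - cost price:
Profit = $239 - $167 = $72

$72


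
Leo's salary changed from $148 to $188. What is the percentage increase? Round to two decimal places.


Find the absolute change:
|188 - 148| = 40
Divide by original and multiply by 100:
40 / 148 x 100 = 27.0270...% ≈ 27.03%

27.03%


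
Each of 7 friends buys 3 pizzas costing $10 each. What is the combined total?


Cost per person:
3 x $10 = $30
Group total:
7 x $30 = $210

$210


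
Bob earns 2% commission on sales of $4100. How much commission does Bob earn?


Convert rate to decimal:
2% = 0.02
Multiply by sales:
$4100 x 0.02 = $82

$82


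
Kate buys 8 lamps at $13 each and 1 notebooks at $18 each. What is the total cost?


Cost of lamps:
8 x $13 = $104
Cost of notebooks:
1 x $18 = $18
Add both:
$104 + $18 = $122

$122


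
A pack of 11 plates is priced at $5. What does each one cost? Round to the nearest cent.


Total cost: $5
Number of items: 11
Unit price: $5 / 11 = $0.4545... ≈ $0.45

$0.45


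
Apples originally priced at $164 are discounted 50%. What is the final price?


Calculate the discount amount:
50% of $164 = $82
Subtract from original:
$164 - $82 = $82

$82


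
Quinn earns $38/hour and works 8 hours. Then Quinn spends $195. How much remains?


Calculate earnings:
8 x $38 = $304
Subtract spending:
$304 - $195 = $109

$109


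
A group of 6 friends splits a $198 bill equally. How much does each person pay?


Total bill: $198
Number of people: 6
Each pays: $198 / 6 = $33

$33


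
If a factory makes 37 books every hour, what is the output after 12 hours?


Production rate: 37 books per hour
Time: 12 hours
Total: 37 x 12 = 444 books

444 books


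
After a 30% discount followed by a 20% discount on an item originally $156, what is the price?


First discount:
30% of $156 = $46.80
Price after first discount:
$156 - $46.80 = $109.20
Second discount:
20% of $109.20 = $21.84
Final price:
$109.20 - $21.84 = $87.36

$87.36


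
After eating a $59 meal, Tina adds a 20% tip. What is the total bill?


Calculate the tip:
20% of $59 = $11.80
Add tip to meal cost:
$59 + $11.80 = $70.80

$70.80


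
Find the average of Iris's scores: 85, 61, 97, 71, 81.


Add the scores:
85 + 61 + 97 + 71 + 81 = 395
Divide by the number of tests:
395 / 5 = 79

79


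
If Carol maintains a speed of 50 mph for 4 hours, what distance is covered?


Use the formula: distance = speed x time
Speed = 50 mph, Time = 4 hours
50 x 4 = 200 miles

200 miles


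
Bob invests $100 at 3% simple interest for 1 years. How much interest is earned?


Use the formula I = P x R x T / 100
P x R x T = 100 x 3 x 1 = 300
I = 300 / 100 = $3

$3


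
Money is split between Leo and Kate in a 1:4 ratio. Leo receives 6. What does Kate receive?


Find the multiplier:
6 / 1 = 6
Apply to Kate's share:
4 x 6 = 24

24


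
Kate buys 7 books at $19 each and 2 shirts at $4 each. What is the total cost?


Cost of books:
7 x $19 = $133
Cost of shirts:
2 x $4 = $8
Add both:
$133 + $8 = $141

$141


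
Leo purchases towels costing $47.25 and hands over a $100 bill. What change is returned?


Start with the amount paid:
$100
Subtract the price:
$100 - $47.25 = $52.75

$52.75


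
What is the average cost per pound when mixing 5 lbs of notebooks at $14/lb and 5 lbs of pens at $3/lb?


Cost of notebooks:
5 x $14 = $70
Cost of pens:
5 x $3 = $15
Total cost: $70 + $15 = $85
Total weight: 10 lbs
Average: $85 / 10 = $8.50/lb

$8.50/lb


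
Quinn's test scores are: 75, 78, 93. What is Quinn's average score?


Add the scores:
75 + 78 + 93 = 246
Divide by the number of tests:
246 / 3 = 82

82


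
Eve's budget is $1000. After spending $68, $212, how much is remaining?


Add up expenses:
$68 + $212 = $280
Subtract from budget:
$1000 - $280 = $720

$720


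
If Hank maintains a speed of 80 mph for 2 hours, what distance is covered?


Use the formula: distance = speed x time
Speed = 80 mph, Time = 2 hours
80 x 2 = 160 miles

160 miles


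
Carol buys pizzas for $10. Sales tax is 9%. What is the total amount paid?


Calculate the tax:
9% of $10 = $0.90
Add tax to price:
$10 + $0.90 = $10.90

$10.90


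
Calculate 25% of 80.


Convert percentage to decimal:
25% = 0.25
Multiply:
80 x 0.25 = 20

20


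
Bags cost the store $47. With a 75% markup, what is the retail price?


Calculate the markup amount:
75% of $47 = $35.25
Add to cost:
$47 + $35.25 = $82.25

$82.25


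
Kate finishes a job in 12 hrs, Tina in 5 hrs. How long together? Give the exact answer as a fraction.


Kate's rate: 1/12 of the job per hour
Tina's rate: 1/5 of the job per hour
Combined rate: 1/12 + 1/5 = 17/60 per hour
Time = 1 / (17/60) = 60/17 hours (≈ 3.53 hours)

60/17 hours


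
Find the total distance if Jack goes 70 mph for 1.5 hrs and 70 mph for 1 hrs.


Leg 1 distance:
70 x 1.5 = 105 miles
Leg 2 distance:
70 x 1 = 70 miles
Total distance:
105 + 70 = 175 miles

175 miles


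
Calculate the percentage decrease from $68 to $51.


Find the absolute change:
|51 - 68| = 17
Divide by original and multiply by 100:
17 / 68 x 100 = 25%

25%


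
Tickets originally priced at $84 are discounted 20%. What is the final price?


Calculate the discount amount:
20% of $84 = $16.80
Subtract from original:
$84 - $16.80 = $67.20

$67.20


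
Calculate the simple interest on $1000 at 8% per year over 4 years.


Use the formula I = P x R x T / 100
P x R x T = 1000 x 8 x 4 = 32000
I = 32000 / 100 = $320

$320


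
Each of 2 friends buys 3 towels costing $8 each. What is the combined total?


Cost per person:
3 x $8 = $24
Group total:
2 x $24 = $48

$48


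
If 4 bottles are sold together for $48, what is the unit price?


Total cost: $48
Number of items: 4
Unit price: $48 / 4 = $12

$12


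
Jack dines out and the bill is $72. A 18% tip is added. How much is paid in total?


Calculate the tip:
18% of $72 = $12.96
Add tip to meal cost:
$72 + $12.96 = $84.96

$84.96


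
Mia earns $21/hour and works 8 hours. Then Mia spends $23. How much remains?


Calculate earnings:
8 x $21 = $168
Subtract spending:
$168 - $23 = $145

$145


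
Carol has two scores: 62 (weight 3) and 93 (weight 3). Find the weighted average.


Weighted sum:
3 x 62 + 3 x 93 = 465
Total weight:
3 + 3 = 6
Weighted average:
465 / 6 = 77.5

77.5


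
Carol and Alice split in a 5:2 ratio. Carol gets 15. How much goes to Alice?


Find the multiplier:
15 / 5 = 3
Apply to Alice's share:
2 x 3 = 6

6


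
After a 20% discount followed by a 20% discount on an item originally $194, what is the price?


First discount:
20% of $194 = $38.80
Price after first discount:
$194 - $38.80 = $155.20
Second discount:
20% of $155.20 = $31.04
Final price:
$155.20 - $31.04 = $124.16

$124.16


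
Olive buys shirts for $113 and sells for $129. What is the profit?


Selling price = $129
Cost price = $113
Profit = selling price - cost price:
Profit = $129 - $113 = $16

$16


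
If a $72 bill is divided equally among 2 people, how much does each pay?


Total bill: $72
Number of people: 2
Each pays: $72 / 2 = $36

$36


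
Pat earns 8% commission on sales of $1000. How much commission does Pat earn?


Convert rate to decimal:
8% = 0.08
Multiply by sales:
$1000 x 0.08 = $80

$80


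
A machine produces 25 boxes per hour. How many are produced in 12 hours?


Production rate: 25 boxes per hour
Time: 12 hours
Total: 25 x 12 = 300 boxes

300 boxes


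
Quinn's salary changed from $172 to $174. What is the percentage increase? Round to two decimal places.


Find the absolute change:
|174 - 172| = 2
Divide by original and multiply by 100:
2 / 172 x 100 = 1.1627...% ≈ 1.16%

1.16%


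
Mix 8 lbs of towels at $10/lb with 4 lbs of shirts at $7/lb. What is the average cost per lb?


Cost of towels:
8 x $10 = $80
Cost of shirts:
4 x $7 = $28
Total cost: $80 + $28 = $108
Total weight: 12 lbs
Average: $108 / 12 = $9/lb

$9/lb


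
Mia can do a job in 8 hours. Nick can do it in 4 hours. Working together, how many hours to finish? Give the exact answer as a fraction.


Mia's rate: 1/8 of the job per hour
Nick's rate: 1/4 of the job per hour
Combined rate: 1/8 + 1/4 = 3/8 per hour
Time = 1 / (3/8) = 8/3 hours (≈ 2.67 hours)

8/3 hours


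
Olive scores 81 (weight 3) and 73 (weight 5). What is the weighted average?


Weighted sum:
3 x 81 + 5 x 73 = 608
Total weight:
3 + 5 = 8
Weighted average:
608 / 8 = 76

76


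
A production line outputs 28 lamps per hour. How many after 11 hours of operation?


Production rate: 28 lamps per hour
Time: 11 hours
Total: 28 x 11 = 308 lamps

308 lamps


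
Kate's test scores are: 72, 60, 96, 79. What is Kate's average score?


Add the scores:
72 + 60 + 96 + 79 = 307
Divide by the number of tests:
307 / 4 = 76.75

76.75


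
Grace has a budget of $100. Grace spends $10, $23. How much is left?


Add up expenses:
$10 + $23 = $33
Subtract from budget:
$100 - $33 = $67

$67


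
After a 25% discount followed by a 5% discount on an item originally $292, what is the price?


First discount:
25% of $292 = $73
Price after first discount:
$292 - $73 = $219
Second discount:
5% of $219 = $10.95
Final price:
$219 - $10.95 = $208.05

$208.05


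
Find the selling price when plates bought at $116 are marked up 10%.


Calculate the markup amount:
10% of $116 = $11.60
Add to cost:
$116 + $11.60 = $127.60

$127.60


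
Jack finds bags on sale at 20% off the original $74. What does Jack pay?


Calculate the discount amount:
20% of $74 = $14.80
Subtract from original:
$74 - $14.80 = $59.20

$59.20


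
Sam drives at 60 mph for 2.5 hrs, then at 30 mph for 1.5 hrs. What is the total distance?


Leg 1 distance:
60 x 2.5 = 150 miles
Leg 2 distance:
30 x 1.5 = 45 miles
Total distance:
150 + 45 = 195 miles

195 miles


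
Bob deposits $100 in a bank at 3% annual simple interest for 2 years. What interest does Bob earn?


Use the formula I = P x R x T / 100
P x R x T = 100 x 3 x 2 = 600
I = 600 / 100 = $6

$6


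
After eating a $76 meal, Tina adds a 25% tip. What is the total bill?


Calculate the tip:
25% of $76 = $19
Add tip to meal cost:
$76 + $19 = $95

$95


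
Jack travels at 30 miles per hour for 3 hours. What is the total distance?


Use the formula: distance = speed x time
Speed = 30 mph, Time = 3 hours
30 x 3 = 90 miles

90 miles


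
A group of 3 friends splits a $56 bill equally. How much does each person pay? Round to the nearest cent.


Total bill: $56
Number of people: 3
Each pays: $56 / 3 = $18.6666... ≈ $18.67

$18.67


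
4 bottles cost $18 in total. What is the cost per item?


Total cost: $18
Number of items: 4
Unit price: $18 / 4 = $4.50

$4.50


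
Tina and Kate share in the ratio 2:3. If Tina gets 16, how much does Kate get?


Find the multiplier:
16 / 2 = 8
Apply to Kate's share:
3 x 8 = 24

24


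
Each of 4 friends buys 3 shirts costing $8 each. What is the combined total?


Cost per person:
3 x $8 = $24
Group total:
4 x $24 = $96

$96


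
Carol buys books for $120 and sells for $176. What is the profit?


Selling price = $176
Cost price = $120
Profit = selling price - cost price:
Profit = $176 - $120 = $56

$56


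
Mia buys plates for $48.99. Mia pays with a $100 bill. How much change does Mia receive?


Start with the amount paid:
$100
Subtract the price:
$100 - $48.99 = $51.01

$51.01


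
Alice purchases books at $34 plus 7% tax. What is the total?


Calculate the tax:
7% of $34 = $2.38
Add tax to price:
$34 + $2.38 = $36.38

$36.38


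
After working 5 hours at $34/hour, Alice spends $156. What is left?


Calculate earnings:
5 x $34 = $170
Subtract spending:
$170 - $156 = $14

$14


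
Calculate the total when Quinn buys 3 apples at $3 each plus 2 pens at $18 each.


Cost of apples:
3 x $3 = $9
Cost of pens:
2 x $18 = $36
Add both:
$9 + $36 = $45

$45


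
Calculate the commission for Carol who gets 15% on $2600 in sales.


Convert rate to decimal:
15% = 0.15
Multiply by sales:
$2600 x 0.15 = $390

$390


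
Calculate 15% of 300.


Convert percentage to decimal:
15% = 0.15
Multiply:
300 x 0.15 = 45

45


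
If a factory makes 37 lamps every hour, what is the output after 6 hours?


Production rate: 37 lamps per hour
Time: 6 hours
Total: 37 x 6 = 222 lamps

222 lamps


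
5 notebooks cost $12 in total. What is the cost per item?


Total cost: $12
Number of items: 5
Unit price: $12 / 5 = $2.40

$2.40


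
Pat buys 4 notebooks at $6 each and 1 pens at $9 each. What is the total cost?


Cost of notebooks:
4 x $6 = $24
Cost of pens:
1 x $9 = $9
Add both:
$24 + $9 = $33

$33


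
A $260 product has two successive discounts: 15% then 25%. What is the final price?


First discount:
15% of $260 = $39
Price after first discount:
$260 - $39 = $221
Second discount:
25% of $221 = $55.25
Final price:
$221 - $55.25 = $165.75

$165.75


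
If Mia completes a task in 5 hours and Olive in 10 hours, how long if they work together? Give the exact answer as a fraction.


Mia's rate: 1/5 of the job per hour
Olive's rate: 1/10 of the job per hour
Combined rate: 1/5 + 1/10 = 3/10 per hour
Time = 1 / (3/10) = 10/3 hours (≈ 3.33 hours)

10/3 hours


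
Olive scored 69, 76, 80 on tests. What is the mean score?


Add the scores:
69 + 76 + 80 = 225
Divide by the number of tests:
225 / 3 = 75

75


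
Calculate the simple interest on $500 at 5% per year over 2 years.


Use the formula I = P x R x T / 100
P x R x T = 500 x 5 x 2 = 5000
I = 5000 / 100 = $50

$50


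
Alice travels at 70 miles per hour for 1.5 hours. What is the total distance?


Use the formula: distance = speed x time
Speed = 70 mph, Time = 1.5 hours
70 x 1.5 = 105 miles

105 miles


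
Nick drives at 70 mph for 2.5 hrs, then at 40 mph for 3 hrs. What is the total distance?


Leg 1 distance:
70 x 2.5 = 175 miles
Leg 2 distance:
40 x 3 = 120 miles
Total distance:
175 + 120 = 295 miles

295 miles


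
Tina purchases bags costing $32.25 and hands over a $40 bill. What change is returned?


Start with the amount paid:
$40
Subtract the price:
$40 - $32.25 = $7.75

$7.75


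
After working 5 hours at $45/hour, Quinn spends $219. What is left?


Calculate earnings:
5 x $45 = $225
Subtract spending:
$225 - $219 = $6

$6


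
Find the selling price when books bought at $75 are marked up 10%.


Calculate the markup amount:
10% of $75 = $7.50
Add to cost:
$75 + $7.50 = $82.50

$82.50


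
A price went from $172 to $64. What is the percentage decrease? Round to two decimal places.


Find the absolute change:
|64 - 172| = 108
Divide by original and multiply by 100:
108 / 172 x 100 = 62.7906...% ≈ 62.79%

62.79%


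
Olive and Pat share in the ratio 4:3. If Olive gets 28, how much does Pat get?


Find the multiplier:
28 / 4 = 7
Apply to Pat's share:
3 x 7 = 21

21


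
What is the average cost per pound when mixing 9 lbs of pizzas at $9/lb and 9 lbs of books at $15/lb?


Cost of pizzas:
9 x $9 = $81
Cost of books:
9 x $15 = $135
Total cost: $81 + $135 = $216
Total weight: 18 lbs
Average: $216 / 18 = $12/lb

$12/lb


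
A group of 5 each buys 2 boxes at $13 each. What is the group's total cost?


Cost per person:
2 x $13 = $26
Group total:
5 x $26 = $130

$130


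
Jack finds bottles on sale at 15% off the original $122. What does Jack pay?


Calculate the discount amount:
15% of $122 = $18.30
Subtract from original:
$122 - $18.30 = $103.70

$103.70


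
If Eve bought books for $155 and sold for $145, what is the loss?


Selling price = $145
Cost price = $155
Loss = cost price - selling price:
Loss = $155 - $145 = $10

$10


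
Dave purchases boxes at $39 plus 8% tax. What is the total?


Calculate the tax:
8% of $39 = $3.12
Add tax to price:
$39 + $3.12 = $42.12

$42.12


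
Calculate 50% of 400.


Convert percentage to decimal:
50% = 0.5
Multiply:
400 x 0.5 = 200

200


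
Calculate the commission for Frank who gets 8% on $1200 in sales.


Convert rate to decimal:
8% = 0.08
Multiply by sales:
$1200 x 0.08 = $96

$96


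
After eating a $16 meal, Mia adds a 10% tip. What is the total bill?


Calculate the tip:
10% of $16 = $1.60
Add tip to meal cost:
$16 + $1.60 = $17.60

$17.60


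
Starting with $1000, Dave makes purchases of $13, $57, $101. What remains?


Add up expenses:
$13 + $57 + $101 = $171
Subtract from budget:
$1000 - $171 = $829

$829


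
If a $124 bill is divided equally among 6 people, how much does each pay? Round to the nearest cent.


Total bill: $124
Number of people: 6
Each pays: $124 / 6 = $20.6666... ≈ $20.67

$20.67


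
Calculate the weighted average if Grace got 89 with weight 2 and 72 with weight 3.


Weighted sum:
2 x 89 + 3 x 72 = 394
Total weight:
2 + 3 = 5
Weighted average:
394 / 5 = 78.8

78.8


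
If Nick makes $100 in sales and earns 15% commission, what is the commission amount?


Convert rate to decimal:
15% = 0.15
Multiply by sales:
$100 x 0.15 = $15

$15


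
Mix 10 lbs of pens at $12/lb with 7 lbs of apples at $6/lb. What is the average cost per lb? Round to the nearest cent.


Cost of pens:
10 x $12 = $120
Cost of apples:
7 x $6 = $42
Total cost: $120 + $42 = $162
Total weight: 17 lbs
Average: $162 / 17 = $9.5294... ≈ $9.53/lb

$9.53/lb


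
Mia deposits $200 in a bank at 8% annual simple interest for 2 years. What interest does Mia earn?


Use the formula I = P x R x T / 100
P x R x T = 200 x 8 x 2 = 3200
I = 3200 / 100 = $32

$32


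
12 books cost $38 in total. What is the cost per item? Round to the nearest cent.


Total cost: $38
Number of items: 12
Unit price: $38 / 12 = $3.1666... ≈ $3.17

$3.17


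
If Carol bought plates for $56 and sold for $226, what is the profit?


Selling price = $226
Cost price = $56
Profit = selling price - cost price:
Profit = $226 - $56 = $170

$170


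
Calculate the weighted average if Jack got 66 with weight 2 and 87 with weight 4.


Weighted sum:
2 x 66 + 4 x 87 = 480
Total weight:
2 + 4 = 6
Weighted average:
480 / 6 = 80

80


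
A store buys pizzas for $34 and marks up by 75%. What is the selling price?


Calculate the markup amount:
75% of $34 = $25.50
Add to cost:
$34 + $25.50 = $59.50

$59.50


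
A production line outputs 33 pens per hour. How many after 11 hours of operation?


Production rate: 33 pens per hour
Time: 11 hours
Total: 33 x 11 = 363 pens

363 pens


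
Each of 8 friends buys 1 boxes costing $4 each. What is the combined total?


Cost per person:
1 x $4 = $4
Group total:
8 x $4 = $32

$32


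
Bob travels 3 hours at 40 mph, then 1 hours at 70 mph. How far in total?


Leg 1 distance:
40 x 3 = 120 miles
Leg 2 distance:
70 x 1 = 70 miles
Total distance:
120 + 70 = 190 miles

190 miles


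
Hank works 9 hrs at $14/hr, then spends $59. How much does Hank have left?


Calculate earnings:
9 x $14 = $126
Subtract spending:
$126 - $59 = $67

$67


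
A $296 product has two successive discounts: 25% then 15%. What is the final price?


First discount:
25% of $296 = $74
Price after first discount:
$296 - $74 = $222
Second discount:
15% of $222 = $33.30
Final price:
$222 - $33.30 = $188.70

$188.70


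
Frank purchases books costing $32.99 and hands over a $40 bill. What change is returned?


Start with the amount paid:
$40
Subtract the price:
$40 - $32.99 = $7.01

$7.01


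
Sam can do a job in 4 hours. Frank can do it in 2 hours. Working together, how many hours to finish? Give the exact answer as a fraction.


Sam's rate: 1/4 of the job per hour
Frank's rate: 1/2 of the job per hour
Combined rate: 1/4 + 1/2 = 3/4 per hour
Time = 1 / (3/4) = 4/3 hours (≈ 1.33 hours)

4/3 hours


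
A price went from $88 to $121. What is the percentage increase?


Find the absolute change:
|121 - 88| = 33
Divide by original and multiply by 100:
33 / 88 x 100 = 37.5%

37.5%


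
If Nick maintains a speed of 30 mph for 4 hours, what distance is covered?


Use the formula: distance = speed x time
Speed = 30 mph, Time = 4 hours
30 x 4 = 120 miles

120 miles


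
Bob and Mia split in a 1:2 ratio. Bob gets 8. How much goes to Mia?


Find the multiplier:
8 / 1 = 8
Apply to Mia's share:
2 x 8 = 16

16


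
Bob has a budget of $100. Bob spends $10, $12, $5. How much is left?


Add up expenses:
$10 + $12 + $5 = $27
Subtract from budget:
$100 - $27 = $73

$73


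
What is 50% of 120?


Convert percentage to decimal:
50% = 0.5
Multiply:
120 x 0.5 = 60

60


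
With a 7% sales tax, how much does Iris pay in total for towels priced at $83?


Calculate the tax:
7% of $83 = $5.81
Add tax to price:
$83 + $5.81 = $88.81

$88.81


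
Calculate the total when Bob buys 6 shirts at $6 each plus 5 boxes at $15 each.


Cost of shirts:
6 x $6 = $36
Cost of boxes:
5 x $15 = $75
Add both:
$36 + $75 = $111

$111


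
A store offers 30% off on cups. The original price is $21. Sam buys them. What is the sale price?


Calculate the discount amount:
30% of $21 = $6.30
Subtract from original:
$21 - $6.30 = $14.70

$14.70


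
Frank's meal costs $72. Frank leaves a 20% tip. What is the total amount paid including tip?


Calculate the tip:
20% of $72 = $14.40
Add tip to meal cost:
$72 + $14.40 = $86.40

$86.40


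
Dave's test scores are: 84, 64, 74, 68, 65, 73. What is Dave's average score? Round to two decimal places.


Add the scores:
84 + 64 + 74 + 68 + 65 + 73 = 428
Divide by the number of tests:
428 / 6 = 71.3333... ≈ 71.33

71.33


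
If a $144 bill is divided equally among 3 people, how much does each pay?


Total bill: $144
Number of people: 3
Each pays: $144 / 3 = $48

$48


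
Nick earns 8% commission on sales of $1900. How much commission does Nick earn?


Convert rate to decimal:
8% = 0.08
Multiply by sales:
$1900 x 0.08 = $152

$152


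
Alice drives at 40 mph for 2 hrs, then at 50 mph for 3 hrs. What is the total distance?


Leg 1 distance:
40 x 2 = 80 miles
Leg 2 distance:
50 x 3 = 150 miles
Total distance:
80 + 150 = 230 miles

230 miles


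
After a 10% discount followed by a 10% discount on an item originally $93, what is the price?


First discount:
10% of $93 = $9.30
Price after first discount:
$93 - $9.30 = $83.70
Second discount:
10% of $83.70 = $8.37
Final price:
$83.70 - $8.37 = $75.33

$75.33


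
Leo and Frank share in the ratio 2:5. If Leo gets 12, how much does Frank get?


Find the multiplier:
12 / 2 = 6
Apply to Frank's share:
5 x 6 = 30

30


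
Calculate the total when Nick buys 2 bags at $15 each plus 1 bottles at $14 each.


Cost of bags:
2 x $15 = $30
Cost of bottles:
1 x $14 = $14
Add both:
$30 + $14 = $44

$44


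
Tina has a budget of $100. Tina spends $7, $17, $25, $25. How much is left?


Add up expenses:
$7 + $17 + $25 + $25 = $74
Subtract from budget:
$100 - $74 = $26

$26


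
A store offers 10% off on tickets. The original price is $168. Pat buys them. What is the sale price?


Calculate the discount amount:
10% of $168 = $16.80
Subtract from original:
$168 - $16.80 = $151.20

$151.20


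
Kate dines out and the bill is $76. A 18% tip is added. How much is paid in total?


Calculate the tip:
18% of $76 = $13.68
Add tip to meal cost:
$76 + $13.68 = $89.68

$89.68


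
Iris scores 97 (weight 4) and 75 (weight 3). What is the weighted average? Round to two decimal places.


Weighted sum:
4 x 97 + 3 x 75 = 613
Total weight:
4 + 3 = 7
Weighted average:
613 / 7 = 87.5714... ≈ 87.57

87.57


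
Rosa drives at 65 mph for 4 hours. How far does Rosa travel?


Use the formula: distance = speed x time
Speed = 65 mph, Time = 4 hours
65 x 4 = 260 miles

260 miles


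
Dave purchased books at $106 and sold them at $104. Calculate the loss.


Selling price = $104
Cost price = $106
Loss = cost price - selling price:
Loss = $106 - $104 = $2

$2


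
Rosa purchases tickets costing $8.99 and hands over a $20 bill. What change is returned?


Start with the amount paid:
$20
Subtract the price:
$20 - $8.99 = $11.01

$11.01


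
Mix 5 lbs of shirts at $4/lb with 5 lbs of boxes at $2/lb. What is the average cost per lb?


Cost of shirts:
5 x $4 = $20
Cost of boxes:
5 x $2 = $10
Total cost: $20 + $10 = $30
Total weight: 10 lbs
Average: $30 / 10 = $3/lb

$3/lb


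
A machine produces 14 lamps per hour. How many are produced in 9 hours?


Production rate: 14 lamps per hour
Time: 9 hours
Total: 14 x 9 = 126 lamps

126 lamps


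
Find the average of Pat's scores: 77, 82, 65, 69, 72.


Add the scores:
77 + 82 + 65 + 69 + 72 = 365
Divide by the number of tests:
365 / 5 = 73

73


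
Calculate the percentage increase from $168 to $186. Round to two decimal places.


Find the absolute change:
|186 - 168| = 18
Divide by original and multiply by 100:
18 / 168 x 100 = 10.7142...% ≈ 10.71%

10.71%


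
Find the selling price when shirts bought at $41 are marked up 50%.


Calculate the markup amount:
50% of $41 = $20.50
Add to cost:
$41 + $20.50 = $61.50

$61.50


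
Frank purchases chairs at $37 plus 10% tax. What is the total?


Calculate the tax:
10% of $37 = $3.70
Add tax to price:
$37 + $3.70 = $40.70

$40.70


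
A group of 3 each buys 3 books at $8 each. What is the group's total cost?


Cost per person:
3 x $8 = $24
Group total:
3 x $24 = $72

$72


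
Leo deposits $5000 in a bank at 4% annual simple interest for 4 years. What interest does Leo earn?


Use the formula I = P x R x T / 100
P x R x T = 5000 x 4 x 4 = 80000
I = 80000 / 100 = $800

$800


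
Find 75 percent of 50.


Convert percentage to decimal:
75% = 0.75
Multiply:
50 x 0.75 = 37.5

37.5


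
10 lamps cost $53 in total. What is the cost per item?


Total cost: $53
Number of items: 10
Unit price: $53 / 10 = $5.30

$5.30


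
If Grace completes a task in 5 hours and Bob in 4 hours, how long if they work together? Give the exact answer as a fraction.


Grace's rate: 1/5 of the job per hour
Bob's rate: 1/4 of the job per hour
Combined rate: 1/5 + 1/4 = 9/20 per hour
Time = 1 / (9/20) = 20/9 hours (≈ 2.22 hours)

20/9 hours


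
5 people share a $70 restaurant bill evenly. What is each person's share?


Total bill: $70
Number of people: 5
Each pays: $70 / 5 = $14

$14


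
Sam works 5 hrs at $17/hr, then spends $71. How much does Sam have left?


Calculate earnings:
5 x $17 = $85
Subtract spending:
$85 - $71 = $14

$14


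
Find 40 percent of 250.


Convert percentage to decimal:
40% = 0.4
Multiply:
250 x 0.4 = 100

100


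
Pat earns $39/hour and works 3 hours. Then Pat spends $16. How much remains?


Calculate earnings:
3 x $39 = $117
Subtract spending:
$117 - $16 = $101

$101


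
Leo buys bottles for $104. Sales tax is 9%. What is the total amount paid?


Calculate the tax:
9% of $104 = $9.36
Add tax to price:
$104 + $9.36 = $113.36

$113.36


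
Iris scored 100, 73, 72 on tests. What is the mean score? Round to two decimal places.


Add the scores:
100 + 73 + 72 = 245
Divide by the number of tests:
245 / 3 = 81.6666... ≈ 81.67

81.67


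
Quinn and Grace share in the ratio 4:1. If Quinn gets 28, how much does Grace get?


Find the multiplier:
28 / 4 = 7
Apply to Grace's share:
1 x 7 = 7

7


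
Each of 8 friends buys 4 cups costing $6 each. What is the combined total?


Cost per person:
4 x $6 = $24
Group total:
8 x $24 = $192

$192


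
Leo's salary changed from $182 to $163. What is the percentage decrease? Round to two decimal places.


Find the absolute change:
|163 - 182| = 19
Divide by original and multiply by 100:
19 / 182 x 100 = 10.4395...% ≈ 10.44%

10.44%


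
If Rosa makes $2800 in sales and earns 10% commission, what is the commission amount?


Convert rate to decimal:
10% = 0.1
Multiply by sales:
$2800 x 0.1 = $280

$280


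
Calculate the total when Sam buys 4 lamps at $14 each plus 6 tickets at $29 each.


Cost of lamps:
4 x $14 = $56
Cost of tickets:
6 x $29 = $174
Add both:
$56 + $174 = $230

$230


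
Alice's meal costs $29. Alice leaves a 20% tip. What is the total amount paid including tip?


Calculate the tip:
20% of $29 = $5.80
Add tip to meal cost:
$29 + $5.80 = $34.80

$34.80


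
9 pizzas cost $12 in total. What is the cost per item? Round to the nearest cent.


Total cost: $12
Number of items: 9
Unit price: $12 / 9 = $1.3333... ≈ $1.33

$1.33


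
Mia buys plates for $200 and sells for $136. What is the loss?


Selling price = $136
Cost price = $200
Loss = cost price - selling price:
Loss = $200 - $136 = $64

$64


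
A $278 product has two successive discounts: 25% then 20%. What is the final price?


First discount:
25% of $278 = $69.50
Price after first discount:
$278 - $69.50 = $208.50
Second discount:
20% of $208.50 = $41.70
Final price:
$208.50 - $41.70 = $166.80

$166.80


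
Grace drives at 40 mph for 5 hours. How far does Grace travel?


Use the formula: distance = speed x time
Speed = 40 mph, Time = 5 hours
40 x 5 = 200 miles

200 miles


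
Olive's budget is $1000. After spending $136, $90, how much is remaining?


Add up expenses:
$136 + $90 = $226
Subtract from budget:
$1000 - $226 = $774

$774


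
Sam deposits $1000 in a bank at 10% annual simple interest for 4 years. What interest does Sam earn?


Use the formula I = P x R x T / 100
P x R x T = 1000 x 10 x 4 = 40000
I = 40000 / 100 = $400

$400


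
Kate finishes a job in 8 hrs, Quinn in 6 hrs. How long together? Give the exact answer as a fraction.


Kate's rate: 1/8 of the job per hour
Quinn's rate: 1/6 of the job per hour
Combined rate: 1/8 + 1/6 = 7/24 per hour
Time = 1 / (7/24) = 24/7 hours (≈ 3.43 hours)

24/7 hours


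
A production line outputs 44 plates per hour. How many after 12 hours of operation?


Production rate: 44 plates per hour
Time: 12 hours
Total: 44 x 12 = 528 plates

528 plates


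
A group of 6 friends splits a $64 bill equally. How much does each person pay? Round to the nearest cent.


Total bill: $64
Number of people: 6
Each pays: $64 / 6 = $10.6666... ≈ $10.67

$10.67


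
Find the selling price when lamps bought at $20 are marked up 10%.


Calculate the markup amount:
10% of $20 = $2
Add to cost:
$20 + $2 = $22

$22


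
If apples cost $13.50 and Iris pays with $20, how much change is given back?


Start with the amount paid:
$20
Subtract the price:
$20 - $13.50 = $6.50

$6.50


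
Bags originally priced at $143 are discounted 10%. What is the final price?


Calculate the discount amount:
10% of $143 = $14.30
Subtract from original:
$143 - $14.30 = $128.70

$128.70


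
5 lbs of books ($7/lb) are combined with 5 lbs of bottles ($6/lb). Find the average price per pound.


Cost of books:
5 x $7 = $35
Cost of bottles:
5 x $6 = $30
Total cost: $35 + $30 = $65
Total weight: 10 lbs
Average: $65 / 10 = $6.50/lb

$6.50/lb


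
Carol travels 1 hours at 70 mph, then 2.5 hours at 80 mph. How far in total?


Leg 1 distance:
70 x 1 = 70 miles
Leg 2 distance:
80 x 2.5 = 200 miles
Total distance:
70 + 200 = 270 miles

270 miles


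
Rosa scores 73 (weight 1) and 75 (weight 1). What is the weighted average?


Weighted sum:
1 x 73 + 1 x 75 = 148
Total weight:
1 + 1 = 2
Weighted average:
148 / 2 = 74

74


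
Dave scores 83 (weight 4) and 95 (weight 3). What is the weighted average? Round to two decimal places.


Weighted sum:
4 x 83 + 3 x 95 = 617
Total weight:
4 + 3 = 7
Weighted average:
617 / 7 = 88.1428... ≈ 88.14

88.14


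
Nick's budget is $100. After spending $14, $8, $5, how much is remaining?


Add up expenses:
$14 + $8 + $5 = $27
Subtract from budget:
$100 - $27 = $73

$73


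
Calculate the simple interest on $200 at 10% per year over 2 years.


Use the formula I = P x R x T / 100
P x R x T = 200 x 10 x 2 = 4000
I = 4000 / 100 = $40

$40


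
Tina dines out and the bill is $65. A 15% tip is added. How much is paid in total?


Calculate the tip:
15% of $65 = $9.75
Add tip to meal cost:
$65 + $9.75 = $74.75

$74.75


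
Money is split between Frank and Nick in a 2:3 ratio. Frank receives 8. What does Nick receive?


Find the multiplier:
8 / 2 = 4
Apply to Nick's share:
3 x 4 = 12

12


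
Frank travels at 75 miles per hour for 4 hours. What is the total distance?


Use the formula: distance = speed x time
Speed = 75 mph, Time = 4 hours
75 x 4 = 300 miles

300 miles


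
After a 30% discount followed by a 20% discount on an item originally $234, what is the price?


First discount:
30% of $234 = $70.20
Price after first discount:
$234 - $70.20 = $163.80
Second discount:
20% of $163.80 = $32.76
Final price:
$163.80 - $32.76 = $131.04

$131.04


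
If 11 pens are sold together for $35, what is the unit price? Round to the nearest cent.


Total cost: $35
Number of items: 11
Unit price: $35 / 11 = $3.1818... ≈ $3.18

$3.18
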